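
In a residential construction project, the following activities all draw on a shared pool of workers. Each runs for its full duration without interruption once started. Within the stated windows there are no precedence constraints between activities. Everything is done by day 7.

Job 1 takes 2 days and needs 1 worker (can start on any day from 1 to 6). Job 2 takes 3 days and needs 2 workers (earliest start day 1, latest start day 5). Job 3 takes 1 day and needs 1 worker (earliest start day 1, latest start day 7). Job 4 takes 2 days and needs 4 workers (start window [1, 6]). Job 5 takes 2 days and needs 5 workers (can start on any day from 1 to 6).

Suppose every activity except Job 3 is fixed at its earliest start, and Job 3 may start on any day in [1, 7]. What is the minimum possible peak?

12

Job 3@1: d1:13  d2:12  d3:2  d4:0  d5:0  d6:0  d7:0 → peak 13
Job 3@2: d1:12  d2:13  d3:2  d4:0  d5:0  d6:0  d7:0 → peak 13
Job 3@3: d1:12  d2:12  d3:3  d4:0  d5:0  d6:0  d7:0 → peak 12
Job 3@4: d1:12  d2:12  d3:2  d4:1  d5:0  d6:0  d7:0 → peak 12
Job 3@5: d1:12  d2:12  d3:2  d4:0  d5:1  d6:0  d7:0 → peak 12
Job 3@6: d1:12  d2:12  d3:2  d4:0  d5:0  d6:1  d7:0 → peak 12
Job 3@7: d1:12  d2:12  d3:2  d4:0  d5:0  d6:0  d7:1 → peak 12
Best is Job 3@3, peak 12.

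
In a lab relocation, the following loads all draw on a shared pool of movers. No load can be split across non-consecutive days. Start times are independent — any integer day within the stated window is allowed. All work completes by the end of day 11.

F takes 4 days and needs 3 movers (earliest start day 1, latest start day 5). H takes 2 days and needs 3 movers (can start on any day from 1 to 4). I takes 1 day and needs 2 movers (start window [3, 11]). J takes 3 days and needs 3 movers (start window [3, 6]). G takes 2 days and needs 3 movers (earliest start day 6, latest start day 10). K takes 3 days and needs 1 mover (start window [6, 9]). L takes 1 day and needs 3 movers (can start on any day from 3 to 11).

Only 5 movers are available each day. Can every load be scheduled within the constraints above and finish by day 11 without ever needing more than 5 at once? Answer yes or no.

The minimum achievable peak is 6; 5 < 6, so no feasible schedule stays within the cap.

no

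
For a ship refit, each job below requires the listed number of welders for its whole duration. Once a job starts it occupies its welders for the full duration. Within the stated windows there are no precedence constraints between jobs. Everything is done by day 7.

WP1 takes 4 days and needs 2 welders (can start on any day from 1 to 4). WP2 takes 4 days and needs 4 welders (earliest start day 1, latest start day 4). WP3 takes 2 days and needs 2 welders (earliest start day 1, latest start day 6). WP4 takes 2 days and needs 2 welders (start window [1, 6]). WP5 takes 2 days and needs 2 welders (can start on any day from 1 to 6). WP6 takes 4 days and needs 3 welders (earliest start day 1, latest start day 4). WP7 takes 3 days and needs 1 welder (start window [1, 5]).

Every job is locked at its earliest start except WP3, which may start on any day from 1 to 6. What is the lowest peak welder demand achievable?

14

WP3@1: d1:16  d2:16  d3:10  d4:9  d5:0  d6:0  d7:0 → peak 16
WP3@2: d1:14  d2:16  d3:12  d4:9  d5:0  d6:0  d7:0 → peak 16
WP3@3: d1:14  d2:14  d3:12  d4:11  d5:0  d6:0  d7:0 → peak 14
WP3@4: d1:14  d2:14  d3:10  d4:11  d5:2  d6:0  d7:0 → peak 14
WP3@5: d1:14  d2:14  d3:10  d4:9  d5:2  d6:2  d7:0 → peak 14
WP3@6: d1:14  d2:14  d3:10  d4:9  d5:0  d6:2  d7:2 → peak 14
Best is WP3@3, peak 14.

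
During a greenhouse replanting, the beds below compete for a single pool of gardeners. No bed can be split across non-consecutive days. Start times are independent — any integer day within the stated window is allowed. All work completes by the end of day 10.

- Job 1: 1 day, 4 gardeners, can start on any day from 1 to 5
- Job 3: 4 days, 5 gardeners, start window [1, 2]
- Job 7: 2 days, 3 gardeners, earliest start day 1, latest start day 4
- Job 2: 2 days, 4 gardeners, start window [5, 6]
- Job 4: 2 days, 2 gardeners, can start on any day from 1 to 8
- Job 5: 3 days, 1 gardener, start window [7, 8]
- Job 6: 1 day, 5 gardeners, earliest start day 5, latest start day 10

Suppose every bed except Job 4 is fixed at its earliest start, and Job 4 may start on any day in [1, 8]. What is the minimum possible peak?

Job 4@1: d1:14  d2:10  d3:5  d4:5  d5:9  d6:4  d7:1  d8:1  d9:1  d10:0 → peak 14
Job 4@2: d1:12  d2:10  d3:7  d4:5  d5:9  d6:4  d7:1  d8:1  d9:1  d10:0 → peak 12
Job 4@3: d1:12  d2:8  d3:7  d4:7  d5:9  d6:4  d7:1  d8:1  d9:1  d10:0 → peak 12
Job 4@4: d1:12  d2:8  d3:5  d4:7  d5:11  d6:4  d7:1  d8:1  d9:1  d10:0 → peak 12
Job 4@5: d1:12  d2:8  d3:5  d4:5  d5:11  d6:6  d7:1  d8:1  d9:1  d10:0 → peak 12
Job 4@6: d1:12  d2:8  d3:5  d4:5  d5:9  d6:6  d7:3  d8:1  d9:1  d10:0 → peak 12
Job 4@7: d1:12  d2:8  d3:5  d4:5  d5:9  d6:4  d7:3  d8:3  d9:1  d10:0 → peak 12
Job 4@8: d1:12  d2:8  d3:5  d4:5  d5:9  d6:4  d7:1  d8:3  d9:3  d10:0 → peak 12
Best is Job 4@2, peak 12.

12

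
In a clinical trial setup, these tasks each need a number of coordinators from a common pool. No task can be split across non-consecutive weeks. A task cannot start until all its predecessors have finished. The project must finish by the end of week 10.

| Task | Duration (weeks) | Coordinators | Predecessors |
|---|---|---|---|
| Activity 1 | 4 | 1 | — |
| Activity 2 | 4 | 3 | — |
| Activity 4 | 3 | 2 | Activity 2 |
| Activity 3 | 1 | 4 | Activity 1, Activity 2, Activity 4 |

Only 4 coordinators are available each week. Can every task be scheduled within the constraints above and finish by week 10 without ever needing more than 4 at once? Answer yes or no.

Schedule Activity 1@1, Activity 2@1, Activity 4@5, Activity 3@8: w1:4  w2:4  w3:4  w4:4  w5:2  w6:2  w7:2  w8:4  w9:0  w10:0 — peak 4 ≤ 4.

yes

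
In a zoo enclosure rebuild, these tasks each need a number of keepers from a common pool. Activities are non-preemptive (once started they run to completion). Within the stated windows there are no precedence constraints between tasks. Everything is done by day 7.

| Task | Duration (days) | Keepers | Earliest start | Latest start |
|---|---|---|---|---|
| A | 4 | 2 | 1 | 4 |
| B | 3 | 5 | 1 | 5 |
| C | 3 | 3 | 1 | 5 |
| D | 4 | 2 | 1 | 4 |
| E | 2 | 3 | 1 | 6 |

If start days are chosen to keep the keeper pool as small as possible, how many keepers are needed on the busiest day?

8

Early-start (A@1, B@1, C@1, D@1, E@1) gives peak 15: d1:15  d2:15  d3:12  d4:4  d5:0  d6:0  d7:0.
Shift C→4, D→4, E→5.
Schedule A@1, B@1, C@4, D@4, E@5: d1:7  d2:7  d3:7  d4:7  d5:8  d6:8  d7:2 — peak 8.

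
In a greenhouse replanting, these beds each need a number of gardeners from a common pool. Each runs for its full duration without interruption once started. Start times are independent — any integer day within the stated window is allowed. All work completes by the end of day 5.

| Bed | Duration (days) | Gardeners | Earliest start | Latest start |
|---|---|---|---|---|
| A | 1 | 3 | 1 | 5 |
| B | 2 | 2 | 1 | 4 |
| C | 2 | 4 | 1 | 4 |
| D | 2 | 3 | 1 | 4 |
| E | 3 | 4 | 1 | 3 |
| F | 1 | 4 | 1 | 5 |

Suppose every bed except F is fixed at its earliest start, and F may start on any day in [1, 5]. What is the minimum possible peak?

F@1: d1:20  d2:13  d3:4  d4:0  d5:0 → peak 20
F@2: d1:16  d2:17  d3:4  d4:0  d5:0 → peak 17
F@3: d1:16  d2:13  d3:8  d4:0  d5:0 → peak 16
F@4: d1:16  d2:13  d3:4  d4:4  d5:0 → peak 16
F@5: d1:16  d2:13  d3:4  d4:0  d5:4 → peak 16
Best is F@3, peak 16.

16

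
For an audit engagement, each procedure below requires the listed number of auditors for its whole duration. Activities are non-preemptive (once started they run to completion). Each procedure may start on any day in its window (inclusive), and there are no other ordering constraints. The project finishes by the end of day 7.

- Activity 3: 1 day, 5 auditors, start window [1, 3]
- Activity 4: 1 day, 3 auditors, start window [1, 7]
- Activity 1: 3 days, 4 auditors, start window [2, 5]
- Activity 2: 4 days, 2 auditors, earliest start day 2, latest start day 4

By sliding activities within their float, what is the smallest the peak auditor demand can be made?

Early-start (Activity 3@1, Activity 4@1, Activity 1@2, Activity 2@2) gives peak 8: d1:8  d2:6  d3:6  d4:6  d5:2  d6:0  d7:0.
Shift Activity 4→2, Activity 1→3.
Schedule Activity 3@1, Activity 4@2, Activity 1@3, Activity 2@2: d1:5  d2:5  d3:6  d4:6  d5:6  d6:0  d7:0 — peak 6.

6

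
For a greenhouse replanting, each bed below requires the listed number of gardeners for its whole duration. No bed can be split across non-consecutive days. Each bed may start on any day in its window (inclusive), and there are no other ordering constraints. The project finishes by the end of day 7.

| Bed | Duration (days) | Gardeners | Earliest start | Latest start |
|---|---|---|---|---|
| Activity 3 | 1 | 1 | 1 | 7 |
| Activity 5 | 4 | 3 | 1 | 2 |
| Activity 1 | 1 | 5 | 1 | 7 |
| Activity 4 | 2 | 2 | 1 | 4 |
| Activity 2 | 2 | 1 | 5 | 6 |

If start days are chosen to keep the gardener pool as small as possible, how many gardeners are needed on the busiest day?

5

Early-start (Activity 3@1, Activity 5@1, Activity 1@1, Activity 4@1, Activity 2@5) gives peak 11: d1:11  d2:5  d3:3  d4:3  d5:1  d6:1  d7:0.
Shift Activity 1→5, Activity 4→2, Activity 2→6.
Schedule Activity 3@1, Activity 5@1, Activity 1@5, Activity 4@2, Activity 2@6: d1:4  d2:5  d3:5  d4:3  d5:5  d6:1  d7:1 — peak 5.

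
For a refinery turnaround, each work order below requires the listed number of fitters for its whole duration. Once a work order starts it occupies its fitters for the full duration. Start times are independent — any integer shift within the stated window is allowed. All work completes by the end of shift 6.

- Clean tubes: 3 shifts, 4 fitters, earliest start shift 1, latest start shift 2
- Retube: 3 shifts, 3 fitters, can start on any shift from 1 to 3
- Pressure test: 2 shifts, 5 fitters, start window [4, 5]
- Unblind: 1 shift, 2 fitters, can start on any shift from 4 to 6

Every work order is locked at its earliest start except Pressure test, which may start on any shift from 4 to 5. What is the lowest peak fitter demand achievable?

7

Pressure test@4: s1:7  s2:7  s3:7  s4:7  s5:5  s6:0 → peak 7
Pressure test@5: s1:7  s2:7  s3:7  s4:2  s5:5  s6:5 → peak 7
Best is Pressure test@4, peak 7.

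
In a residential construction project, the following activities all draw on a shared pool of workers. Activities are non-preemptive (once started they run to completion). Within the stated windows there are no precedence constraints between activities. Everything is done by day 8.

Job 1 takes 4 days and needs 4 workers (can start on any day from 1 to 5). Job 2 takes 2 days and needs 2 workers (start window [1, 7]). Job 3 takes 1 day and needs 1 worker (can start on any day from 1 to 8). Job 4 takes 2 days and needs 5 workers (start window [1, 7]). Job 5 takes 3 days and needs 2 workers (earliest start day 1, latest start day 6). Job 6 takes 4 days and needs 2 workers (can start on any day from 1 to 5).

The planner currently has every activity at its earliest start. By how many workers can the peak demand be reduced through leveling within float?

9

Early-start peak: d1:16  d2:15  d3:8  d4:6  d5:0  d6:0  d7:0  d8:0 ⇒ 16.
Leveled (Job 1@1, Job 2@1, Job 3@1, Job 4@6, Job 5@3, Job 6@5): d1:7  d2:6  d3:6  d4:6  d5:4  d6:7  d7:7  d8:2 ⇒ 7.
Reduction 16 − 7 = 9.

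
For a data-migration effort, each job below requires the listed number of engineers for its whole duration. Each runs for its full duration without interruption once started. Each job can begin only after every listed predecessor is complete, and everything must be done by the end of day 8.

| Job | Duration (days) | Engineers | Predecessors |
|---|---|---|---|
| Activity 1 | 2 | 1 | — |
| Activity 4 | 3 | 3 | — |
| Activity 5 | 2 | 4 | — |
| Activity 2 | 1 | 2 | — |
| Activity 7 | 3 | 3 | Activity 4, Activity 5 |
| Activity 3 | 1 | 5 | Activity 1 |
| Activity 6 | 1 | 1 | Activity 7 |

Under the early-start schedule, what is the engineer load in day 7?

At early start, day 7 has: Activity 6.
Demand: 1 = 1.

1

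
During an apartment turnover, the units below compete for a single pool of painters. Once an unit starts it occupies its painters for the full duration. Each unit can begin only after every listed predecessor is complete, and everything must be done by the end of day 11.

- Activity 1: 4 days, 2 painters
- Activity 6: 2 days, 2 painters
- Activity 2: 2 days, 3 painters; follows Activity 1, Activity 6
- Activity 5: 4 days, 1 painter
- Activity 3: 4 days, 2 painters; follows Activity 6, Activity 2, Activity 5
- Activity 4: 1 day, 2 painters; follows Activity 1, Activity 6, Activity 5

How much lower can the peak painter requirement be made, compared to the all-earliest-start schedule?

1

Early-start peak: d1:5  d2:5  d3:3  d4:3  d5:5  d6:3  d7:2  d8:2  d9:2  d10:2  d11:0 ⇒ 5.
Leveled (Activity 1@1, Activity 6@1, Activity 2@5, Activity 5@3, Activity 3@7, Activity 4@7): d1:4  d2:4  d3:3  d4:3  d5:4  d6:4  d7:4  d8:2  d9:2  d10:2  d11:0 ⇒ 4.
Reduction 5 − 4 = 1.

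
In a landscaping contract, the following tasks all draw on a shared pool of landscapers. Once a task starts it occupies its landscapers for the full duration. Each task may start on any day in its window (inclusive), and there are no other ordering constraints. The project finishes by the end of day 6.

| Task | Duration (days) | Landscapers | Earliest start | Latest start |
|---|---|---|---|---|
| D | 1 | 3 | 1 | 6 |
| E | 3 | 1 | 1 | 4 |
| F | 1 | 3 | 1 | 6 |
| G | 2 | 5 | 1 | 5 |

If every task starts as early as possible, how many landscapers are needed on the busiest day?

12

Early-start schedule: D@1, E@1, F@1, G@1.
Load per day: day 1: 12, day 2: 6, day 3: 1, day 4: 0, day 5: 0, day 6: 0.
Peak is 12.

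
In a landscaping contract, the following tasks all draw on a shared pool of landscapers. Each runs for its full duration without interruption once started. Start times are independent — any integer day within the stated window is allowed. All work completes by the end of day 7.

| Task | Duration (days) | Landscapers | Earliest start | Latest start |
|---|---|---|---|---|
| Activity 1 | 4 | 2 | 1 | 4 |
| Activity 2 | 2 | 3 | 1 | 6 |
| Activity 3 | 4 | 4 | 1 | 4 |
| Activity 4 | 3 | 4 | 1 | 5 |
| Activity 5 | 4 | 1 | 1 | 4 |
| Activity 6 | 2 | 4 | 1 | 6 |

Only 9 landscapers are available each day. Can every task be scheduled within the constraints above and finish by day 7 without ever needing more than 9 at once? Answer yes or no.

Schedule Activity 1@1, Activity 2@1, Activity 3@1, Activity 4@5, Activity 5@3, Activity 6@5: d1:9  d2:9  d3:7  d4:7  d5:9  d6:9  d7:4 — peak 9 ≤ 9.

yes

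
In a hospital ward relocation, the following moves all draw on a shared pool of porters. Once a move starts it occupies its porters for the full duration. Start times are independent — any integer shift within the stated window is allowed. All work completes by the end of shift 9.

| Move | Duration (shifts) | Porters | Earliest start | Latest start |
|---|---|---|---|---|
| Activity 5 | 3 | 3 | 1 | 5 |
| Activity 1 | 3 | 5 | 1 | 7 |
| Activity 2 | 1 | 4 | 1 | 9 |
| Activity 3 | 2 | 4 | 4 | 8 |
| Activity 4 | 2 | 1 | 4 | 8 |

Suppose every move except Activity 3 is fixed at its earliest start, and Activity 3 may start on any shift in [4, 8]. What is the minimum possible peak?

Activity 3@4: s1:12  s2:8  s3:8  s4:5  s5:5  s6:0  s7:0  s8:0  s9:0 → peak 12
Activity 3@5: s1:12  s2:8  s3:8  s4:1  s5:5  s6:4  s7:0  s8:0  s9:0 → peak 12
Activity 3@6: s1:12  s2:8  s3:8  s4:1  s5:1  s6:4  s7:4  s8:0  s9:0 → peak 12
Activity 3@7: s1:12  s2:8  s3:8  s4:1  s5:1  s6:0  s7:4  s8:4  s9:0 → peak 12
Activity 3@8: s1:12  s2:8  s3:8  s4:1  s5:1  s6:0  s7:0  s8:4  s9:4 → peak 12
Best is Activity 3@4, peak 12.

12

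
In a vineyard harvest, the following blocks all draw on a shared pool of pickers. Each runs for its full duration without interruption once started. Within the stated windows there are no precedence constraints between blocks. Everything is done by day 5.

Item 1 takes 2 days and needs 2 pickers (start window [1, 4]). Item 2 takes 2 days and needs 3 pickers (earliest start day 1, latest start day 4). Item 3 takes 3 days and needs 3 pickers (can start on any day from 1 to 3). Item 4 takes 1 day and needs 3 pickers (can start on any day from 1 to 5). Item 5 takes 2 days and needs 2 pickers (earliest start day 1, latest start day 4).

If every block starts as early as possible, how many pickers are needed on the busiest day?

Early-start schedule: Item 1@1, Item 2@1, Item 3@1, Item 4@1, Item 5@1.
Load per day: day 1: 13, day 2: 10, day 3: 3, day 4: 0, day 5: 0.
Peak is 13.

13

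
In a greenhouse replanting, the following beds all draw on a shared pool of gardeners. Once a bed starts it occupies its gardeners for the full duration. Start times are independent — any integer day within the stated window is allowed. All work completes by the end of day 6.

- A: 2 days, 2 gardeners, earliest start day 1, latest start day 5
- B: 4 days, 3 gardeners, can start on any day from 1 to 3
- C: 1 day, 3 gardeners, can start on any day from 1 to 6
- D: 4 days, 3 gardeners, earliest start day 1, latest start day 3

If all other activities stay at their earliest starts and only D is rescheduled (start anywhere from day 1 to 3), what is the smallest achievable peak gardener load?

8

D@1: d1:11  d2:8  d3:6  d4:6  d5:0  d6:0 → peak 11
D@2: d1:8  d2:8  d3:6  d4:6  d5:3  d6:0 → peak 8
D@3: d1:8  d2:5  d3:6  d4:6  d5:3  d6:3 → peak 8
Best is D@2, peak 8.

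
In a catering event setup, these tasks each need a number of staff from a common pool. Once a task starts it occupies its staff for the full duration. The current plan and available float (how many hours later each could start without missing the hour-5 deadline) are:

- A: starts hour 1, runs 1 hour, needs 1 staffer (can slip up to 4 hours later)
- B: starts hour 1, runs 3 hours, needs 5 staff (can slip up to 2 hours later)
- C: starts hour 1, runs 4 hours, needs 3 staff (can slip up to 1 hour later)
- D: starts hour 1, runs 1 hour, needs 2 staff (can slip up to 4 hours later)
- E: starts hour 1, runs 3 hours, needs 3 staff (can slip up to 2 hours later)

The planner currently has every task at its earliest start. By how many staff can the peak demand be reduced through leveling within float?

Early-start peak: h1:14  h2:11  h3:11  h4:3  h5:0 ⇒ 14.
Leveled (A@1, B@1, C@1, D@1, E@2): h1:11  h2:11  h3:11  h4:6  h5:0 ⇒ 11.
Reduction 14 − 11 = 3.

3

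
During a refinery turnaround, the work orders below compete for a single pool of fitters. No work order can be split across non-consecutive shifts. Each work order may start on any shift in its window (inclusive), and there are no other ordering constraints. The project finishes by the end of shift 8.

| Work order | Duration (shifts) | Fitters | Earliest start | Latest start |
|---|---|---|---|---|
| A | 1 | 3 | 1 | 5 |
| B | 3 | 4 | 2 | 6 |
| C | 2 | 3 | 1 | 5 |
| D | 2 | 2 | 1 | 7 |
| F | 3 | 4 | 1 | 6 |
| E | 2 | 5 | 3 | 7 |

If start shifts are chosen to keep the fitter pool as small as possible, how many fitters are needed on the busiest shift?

7

Early-start (A@1, B@2, C@1, D@1, F@1, E@3) gives peak 13: s1:12  s2:13  s3:13  s4:9  s5:0  s6:0  s7:0  s8:0.
Shift B→4, C→2, D→4, E→7.
Schedule A@1, B@4, C@2, D@4, F@1, E@7: s1:7  s2:7  s3:7  s4:6  s5:6  s6:4  s7:5  s8:5 — peak 7.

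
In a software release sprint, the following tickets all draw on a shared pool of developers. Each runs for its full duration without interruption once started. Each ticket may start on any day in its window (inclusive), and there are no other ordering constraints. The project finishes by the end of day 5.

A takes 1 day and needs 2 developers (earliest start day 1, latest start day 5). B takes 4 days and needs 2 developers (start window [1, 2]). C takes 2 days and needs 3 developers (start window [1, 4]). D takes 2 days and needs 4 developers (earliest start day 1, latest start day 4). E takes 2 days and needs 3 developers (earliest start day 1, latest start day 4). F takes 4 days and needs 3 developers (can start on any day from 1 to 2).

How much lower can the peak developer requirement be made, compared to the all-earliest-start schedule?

Early-start peak: d1:17  d2:15  d3:5  d4:5  d5:0 ⇒ 17.
Leveled (A@1, B@1, C@1, D@3, E@1, F@2): d1:10  d2:11  d3:9  d4:9  d5:3 ⇒ 11.
Reduction 17 − 11 = 6.

6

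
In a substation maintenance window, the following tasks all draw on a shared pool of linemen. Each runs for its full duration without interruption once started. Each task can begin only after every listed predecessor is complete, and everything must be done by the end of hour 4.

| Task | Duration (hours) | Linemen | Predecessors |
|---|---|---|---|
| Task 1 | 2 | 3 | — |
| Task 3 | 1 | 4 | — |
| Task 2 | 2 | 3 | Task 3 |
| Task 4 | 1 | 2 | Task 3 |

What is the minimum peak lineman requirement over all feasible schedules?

Early-start (Task 1@1, Task 3@1, Task 2@2, Task 4@2) gives peak 8: h1:7  h2:8  h3:3  h4:0.
Shift Task 1→2, Task 4→4.
Schedule Task 1@2, Task 3@1, Task 2@2, Task 4@4: h1:4  h2:6  h3:6  h4:2 — peak 6.
No arrangement of the 24 feasible schedules does better.

6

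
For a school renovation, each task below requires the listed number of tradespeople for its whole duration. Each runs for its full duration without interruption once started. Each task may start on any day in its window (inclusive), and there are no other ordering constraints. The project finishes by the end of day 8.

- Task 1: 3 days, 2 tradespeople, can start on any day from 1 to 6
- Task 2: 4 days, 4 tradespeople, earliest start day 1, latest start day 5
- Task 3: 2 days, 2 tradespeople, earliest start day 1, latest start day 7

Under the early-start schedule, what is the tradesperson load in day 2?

At early start, day 2 has: Task 1, Task 2, Task 3.
Demand: 2 + 4 + 2 = 8.

8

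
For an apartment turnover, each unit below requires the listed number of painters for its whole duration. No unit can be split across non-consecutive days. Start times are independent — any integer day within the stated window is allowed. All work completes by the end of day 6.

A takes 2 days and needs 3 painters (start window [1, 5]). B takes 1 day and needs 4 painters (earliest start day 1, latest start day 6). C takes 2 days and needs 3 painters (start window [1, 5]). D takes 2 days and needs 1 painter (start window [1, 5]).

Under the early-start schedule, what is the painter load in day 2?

7

At early start, day 2 has: A, C, D.
Demand: 3 + 3 + 1 = 7.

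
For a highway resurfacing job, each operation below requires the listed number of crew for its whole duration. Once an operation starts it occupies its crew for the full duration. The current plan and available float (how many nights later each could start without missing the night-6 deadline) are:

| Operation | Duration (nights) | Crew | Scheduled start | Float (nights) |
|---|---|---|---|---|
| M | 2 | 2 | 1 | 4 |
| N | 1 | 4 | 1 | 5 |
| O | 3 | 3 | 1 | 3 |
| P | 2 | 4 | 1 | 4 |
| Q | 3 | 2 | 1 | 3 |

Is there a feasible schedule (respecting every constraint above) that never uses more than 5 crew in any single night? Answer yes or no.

Total crew member-nights = 31; over 6 nights the average is 31/6 > 5, so some night must exceed 5.

no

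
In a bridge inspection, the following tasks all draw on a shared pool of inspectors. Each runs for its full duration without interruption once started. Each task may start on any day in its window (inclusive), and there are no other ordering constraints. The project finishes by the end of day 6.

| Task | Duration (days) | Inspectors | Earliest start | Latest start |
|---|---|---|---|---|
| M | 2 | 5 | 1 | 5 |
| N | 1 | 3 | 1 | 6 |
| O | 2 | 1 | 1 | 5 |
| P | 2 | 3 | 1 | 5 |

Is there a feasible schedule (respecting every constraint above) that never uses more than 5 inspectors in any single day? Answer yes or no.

yes

Schedule M@1, N@3, O@3, P@4: d1:5  d2:5  d3:4  d4:4  d5:3  d6:0 — peak 5 ≤ 5.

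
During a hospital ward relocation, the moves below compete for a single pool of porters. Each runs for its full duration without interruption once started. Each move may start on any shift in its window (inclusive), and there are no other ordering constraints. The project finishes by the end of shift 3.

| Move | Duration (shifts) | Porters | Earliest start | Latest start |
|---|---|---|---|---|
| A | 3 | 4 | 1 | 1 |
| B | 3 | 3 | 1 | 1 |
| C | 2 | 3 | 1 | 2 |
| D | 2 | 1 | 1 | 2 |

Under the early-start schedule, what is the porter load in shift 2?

11

At early start, shift 2 has: A, B, C, D.
Demand: 4 + 3 + 3 + 1 = 11.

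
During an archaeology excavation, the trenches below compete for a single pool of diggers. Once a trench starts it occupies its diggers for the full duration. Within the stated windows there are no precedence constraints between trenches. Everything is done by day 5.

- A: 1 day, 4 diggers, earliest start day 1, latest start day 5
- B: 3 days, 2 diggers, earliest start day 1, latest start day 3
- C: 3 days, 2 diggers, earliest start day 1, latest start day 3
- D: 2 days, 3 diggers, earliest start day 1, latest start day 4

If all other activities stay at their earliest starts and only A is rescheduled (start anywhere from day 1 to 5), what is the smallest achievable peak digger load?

A@1: d1:11  d2:7  d3:4  d4:0  d5:0 → peak 11
A@2: d1:7  d2:11  d3:4  d4:0  d5:0 → peak 11
A@3: d1:7  d2:7  d3:8  d4:0  d5:0 → peak 8
A@4: d1:7  d2:7  d3:4  d4:4  d5:0 → peak 7
A@5: d1:7  d2:7  d3:4  d4:0  d5:4 → peak 7
Best is A@4, peak 7.

7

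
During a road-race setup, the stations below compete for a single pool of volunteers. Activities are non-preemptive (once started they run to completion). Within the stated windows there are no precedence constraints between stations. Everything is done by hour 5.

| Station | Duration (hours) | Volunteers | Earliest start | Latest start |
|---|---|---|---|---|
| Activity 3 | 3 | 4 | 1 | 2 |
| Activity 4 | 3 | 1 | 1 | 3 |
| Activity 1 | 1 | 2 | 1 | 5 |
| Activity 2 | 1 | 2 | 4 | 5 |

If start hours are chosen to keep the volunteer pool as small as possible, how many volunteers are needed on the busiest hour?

Early-start (Activity 3@1, Activity 4@1, Activity 1@1, Activity 2@4) gives peak 7: h1:7  h2:5  h3:5  h4:2  h5:0.
Shift Activity 1→4.
Schedule Activity 3@1, Activity 4@1, Activity 1@4, Activity 2@4: h1:5  h2:5  h3:5  h4:4  h5:0 — peak 5.

5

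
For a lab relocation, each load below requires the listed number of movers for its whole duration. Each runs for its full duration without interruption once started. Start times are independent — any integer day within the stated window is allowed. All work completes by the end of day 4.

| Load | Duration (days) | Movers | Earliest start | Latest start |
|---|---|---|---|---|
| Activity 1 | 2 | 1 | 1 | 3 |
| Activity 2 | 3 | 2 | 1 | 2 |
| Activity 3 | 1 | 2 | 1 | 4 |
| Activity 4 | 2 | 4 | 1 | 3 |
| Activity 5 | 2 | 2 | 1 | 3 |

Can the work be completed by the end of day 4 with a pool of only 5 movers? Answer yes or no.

Total mover-days = 22; over 4 days the average is 22/4 > 5, so some day must exceed 5.

no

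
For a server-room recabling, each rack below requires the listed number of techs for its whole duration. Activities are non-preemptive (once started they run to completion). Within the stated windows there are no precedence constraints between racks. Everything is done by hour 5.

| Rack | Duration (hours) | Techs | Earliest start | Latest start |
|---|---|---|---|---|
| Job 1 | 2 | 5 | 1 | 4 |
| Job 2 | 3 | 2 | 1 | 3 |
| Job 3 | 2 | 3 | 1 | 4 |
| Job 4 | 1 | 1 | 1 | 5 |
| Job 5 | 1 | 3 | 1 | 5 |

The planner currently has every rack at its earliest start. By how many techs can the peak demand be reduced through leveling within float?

8

Early-start peak: h1:14  h2:10  h3:2  h4:0  h5:0 ⇒ 14.
Leveled (Job 1@1, Job 2@3, Job 3@3, Job 4@1, Job 5@5): h1:6  h2:5  h3:5  h4:5  h5:5 ⇒ 6.
Reduction 14 − 6 = 8.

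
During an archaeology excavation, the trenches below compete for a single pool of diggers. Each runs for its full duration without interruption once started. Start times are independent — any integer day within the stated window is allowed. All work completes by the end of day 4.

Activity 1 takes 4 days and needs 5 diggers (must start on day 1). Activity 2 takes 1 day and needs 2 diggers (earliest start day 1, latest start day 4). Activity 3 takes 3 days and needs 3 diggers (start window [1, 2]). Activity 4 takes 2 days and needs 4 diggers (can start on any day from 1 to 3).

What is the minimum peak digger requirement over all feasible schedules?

12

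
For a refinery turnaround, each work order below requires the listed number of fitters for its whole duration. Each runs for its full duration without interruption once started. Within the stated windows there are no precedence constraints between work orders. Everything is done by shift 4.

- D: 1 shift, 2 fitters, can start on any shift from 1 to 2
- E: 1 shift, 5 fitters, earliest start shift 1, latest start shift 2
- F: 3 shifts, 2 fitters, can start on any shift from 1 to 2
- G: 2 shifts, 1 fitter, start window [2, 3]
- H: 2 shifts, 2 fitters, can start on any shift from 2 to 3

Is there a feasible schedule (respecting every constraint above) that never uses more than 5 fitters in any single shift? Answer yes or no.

yes

Schedule D@2, E@1, F@2, G@2, H@3: s1:5  s2:5  s3:5  s4:4 — peak 5 ≤ 5.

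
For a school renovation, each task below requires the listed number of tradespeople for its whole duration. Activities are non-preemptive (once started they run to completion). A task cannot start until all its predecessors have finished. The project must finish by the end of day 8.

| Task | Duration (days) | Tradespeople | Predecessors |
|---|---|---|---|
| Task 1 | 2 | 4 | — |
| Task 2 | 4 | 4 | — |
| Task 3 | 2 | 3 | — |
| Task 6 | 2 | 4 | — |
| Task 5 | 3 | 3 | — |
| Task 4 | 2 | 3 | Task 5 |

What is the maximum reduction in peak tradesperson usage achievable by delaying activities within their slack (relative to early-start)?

11

Early-start peak: d1:18  d2:18  d3:7  d4:7  d5:3  d6:0  d7:0  d8:0 ⇒ 18.
Leveled (Task 1@1, Task 2@3, Task 3@1, Task 6@7, Task 5@3, Task 4@6): d1:7  d2:7  d3:7  d4:7  d5:7  d6:7  d7:7  d8:4 ⇒ 7.
Reduction 18 − 7 = 11.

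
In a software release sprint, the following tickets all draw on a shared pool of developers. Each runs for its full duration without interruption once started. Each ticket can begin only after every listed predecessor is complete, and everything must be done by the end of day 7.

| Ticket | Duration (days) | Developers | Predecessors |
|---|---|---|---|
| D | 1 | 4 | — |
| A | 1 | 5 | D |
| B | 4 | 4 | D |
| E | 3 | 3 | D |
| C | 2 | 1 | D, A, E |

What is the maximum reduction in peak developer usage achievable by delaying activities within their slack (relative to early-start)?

5

Early-start peak: d1:4  d2:12  d3:7  d4:7  d5:5  d6:1  d7:0 ⇒ 12.
Leveled (D@1, A@2, B@3, E@3, C@6): d1:4  d2:5  d3:7  d4:7  d5:7  d6:5  d7:1 ⇒ 7.
Reduction 12 − 7 = 5.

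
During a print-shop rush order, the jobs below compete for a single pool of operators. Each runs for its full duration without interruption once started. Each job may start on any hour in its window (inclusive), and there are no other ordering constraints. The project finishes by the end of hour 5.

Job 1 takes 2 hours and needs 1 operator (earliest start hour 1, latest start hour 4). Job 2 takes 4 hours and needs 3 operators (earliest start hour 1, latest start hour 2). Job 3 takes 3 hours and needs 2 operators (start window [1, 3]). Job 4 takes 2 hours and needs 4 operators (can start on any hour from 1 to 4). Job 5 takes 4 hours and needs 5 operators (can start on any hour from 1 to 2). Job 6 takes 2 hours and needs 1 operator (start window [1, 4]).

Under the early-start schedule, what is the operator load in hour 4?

At early start, hour 4 has: Job 2, Job 5.
Demand: 3 + 5 = 8.

8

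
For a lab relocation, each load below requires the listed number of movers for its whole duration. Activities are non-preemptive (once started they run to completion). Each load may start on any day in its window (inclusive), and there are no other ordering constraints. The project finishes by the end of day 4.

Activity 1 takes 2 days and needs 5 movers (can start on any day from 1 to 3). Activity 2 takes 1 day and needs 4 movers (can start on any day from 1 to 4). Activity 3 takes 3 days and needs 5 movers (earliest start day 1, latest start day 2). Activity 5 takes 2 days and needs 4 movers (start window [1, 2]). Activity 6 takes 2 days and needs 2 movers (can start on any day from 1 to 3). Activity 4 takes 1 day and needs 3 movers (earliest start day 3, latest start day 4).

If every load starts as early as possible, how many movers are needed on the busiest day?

20

Early-start schedule: Activity 1@1, Activity 2@1, Activity 3@1, Activity 5@1, Activity 6@1, Activity 4@3.
Load per day: day 1: 20, day 2: 16, day 3: 8, day 4: 0.
Peak is 20.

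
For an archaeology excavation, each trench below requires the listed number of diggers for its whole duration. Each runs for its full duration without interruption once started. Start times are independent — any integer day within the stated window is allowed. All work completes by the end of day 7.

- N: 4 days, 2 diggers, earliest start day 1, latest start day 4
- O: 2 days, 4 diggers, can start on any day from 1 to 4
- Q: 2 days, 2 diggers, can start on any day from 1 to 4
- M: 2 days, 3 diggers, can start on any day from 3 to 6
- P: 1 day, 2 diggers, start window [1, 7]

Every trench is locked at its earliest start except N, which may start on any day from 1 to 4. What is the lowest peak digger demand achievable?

N@1: d1:10  d2:8  d3:5  d4:5  d5:0  d6:0  d7:0 → peak 10
N@2: d1:8  d2:8  d3:5  d4:5  d5:2  d6:0  d7:0 → peak 8
N@3: d1:8  d2:6  d3:5  d4:5  d5:2  d6:2  d7:0 → peak 8
N@4: d1:8  d2:6  d3:3  d4:5  d5:2  d6:2  d7:2 → peak 8
Best is N@2, peak 8.

8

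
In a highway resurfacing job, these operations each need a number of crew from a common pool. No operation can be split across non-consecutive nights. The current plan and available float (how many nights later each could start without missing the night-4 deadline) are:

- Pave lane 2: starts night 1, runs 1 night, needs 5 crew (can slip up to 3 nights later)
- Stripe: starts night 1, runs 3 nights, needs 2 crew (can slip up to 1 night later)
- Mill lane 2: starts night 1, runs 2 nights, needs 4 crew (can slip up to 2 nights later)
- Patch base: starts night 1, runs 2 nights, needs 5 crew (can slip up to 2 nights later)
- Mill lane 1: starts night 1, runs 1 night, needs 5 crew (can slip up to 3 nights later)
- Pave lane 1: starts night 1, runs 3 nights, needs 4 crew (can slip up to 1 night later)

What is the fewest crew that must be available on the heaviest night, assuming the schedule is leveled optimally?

13

Early-start (Pave lane 2@1, Stripe@1, Mill lane 2@1, Patch base@1, Mill lane 1@1, Pave lane 1@1) gives peak 25: n1:25  n2:15  n3:6  n4:0.
Shift Mill lane 2→3, Mill lane 1→4, Pave lane 1→2.
Schedule Pave lane 2@1, Stripe@1, Mill lane 2@3, Patch base@1, Mill lane 1@4, Pave lane 1@2: n1:12  n2:11  n3:10  n4:13 — peak 13.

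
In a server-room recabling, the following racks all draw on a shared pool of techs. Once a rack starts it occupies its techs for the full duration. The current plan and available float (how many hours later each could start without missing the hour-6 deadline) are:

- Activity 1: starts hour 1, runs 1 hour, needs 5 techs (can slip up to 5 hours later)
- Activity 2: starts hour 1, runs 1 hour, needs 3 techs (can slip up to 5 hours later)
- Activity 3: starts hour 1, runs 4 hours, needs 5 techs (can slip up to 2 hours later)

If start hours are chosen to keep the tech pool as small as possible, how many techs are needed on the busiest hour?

5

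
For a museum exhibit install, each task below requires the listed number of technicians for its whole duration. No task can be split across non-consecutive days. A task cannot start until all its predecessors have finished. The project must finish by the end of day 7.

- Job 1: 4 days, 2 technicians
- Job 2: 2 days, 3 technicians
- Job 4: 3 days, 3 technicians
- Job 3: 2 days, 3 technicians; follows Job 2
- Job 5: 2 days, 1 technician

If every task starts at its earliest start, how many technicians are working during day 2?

9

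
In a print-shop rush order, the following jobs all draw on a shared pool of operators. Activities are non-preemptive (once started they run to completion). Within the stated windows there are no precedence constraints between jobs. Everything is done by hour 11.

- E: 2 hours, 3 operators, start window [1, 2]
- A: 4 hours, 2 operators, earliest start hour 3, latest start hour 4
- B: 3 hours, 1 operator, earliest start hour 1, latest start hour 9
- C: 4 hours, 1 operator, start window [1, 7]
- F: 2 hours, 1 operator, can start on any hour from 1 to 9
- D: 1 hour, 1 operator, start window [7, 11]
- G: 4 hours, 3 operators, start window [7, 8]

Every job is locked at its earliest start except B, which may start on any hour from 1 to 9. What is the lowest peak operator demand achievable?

B@1: h1:6  h2:6  h3:4  h4:3  h5:2  h6:2  h7:4  h8:3  h9:3  h10:3  h11:0 → peak 6
B@2: h1:5  h2:6  h3:4  h4:4  h5:2  h6:2  h7:4  h8:3  h9:3  h10:3  h11:0 → peak 6
B@3: h1:5  h2:5  h3:4  h4:4  h5:3  h6:2  h7:4  h8:3  h9:3  h10:3  h11:0 → peak 5
B@4: h1:5  h2:5  h3:3  h4:4  h5:3  h6:3  h7:4  h8:3  h9:3  h10:3  h11:0 → peak 5
B@5: h1:5  h2:5  h3:3  h4:3  h5:3  h6:3  h7:5  h8:3  h9:3  h10:3  h11:0 → peak 5
B@6: h1:5  h2:5  h3:3  h4:3  h5:2  h6:3  h7:5  h8:4  h9:3  h10:3  h11:0 → peak 5
B@7: h1:5  h2:5  h3:3  h4:3  h5:2  h6:2  h7:5  h8:4  h9:4  h10:3  h11:0 → peak 5
B@8: h1:5  h2:5  h3:3  h4:3  h5:2  h6:2  h7:4  h8:4  h9:4  h10:4  h11:0 → peak 5
B@9: h1:5  h2:5  h3:3  h4:3  h5:2  h6:2  h7:4  h8:3  h9:4  h10:4  h11:1 → peak 5
Best is B@3, peak 5.

5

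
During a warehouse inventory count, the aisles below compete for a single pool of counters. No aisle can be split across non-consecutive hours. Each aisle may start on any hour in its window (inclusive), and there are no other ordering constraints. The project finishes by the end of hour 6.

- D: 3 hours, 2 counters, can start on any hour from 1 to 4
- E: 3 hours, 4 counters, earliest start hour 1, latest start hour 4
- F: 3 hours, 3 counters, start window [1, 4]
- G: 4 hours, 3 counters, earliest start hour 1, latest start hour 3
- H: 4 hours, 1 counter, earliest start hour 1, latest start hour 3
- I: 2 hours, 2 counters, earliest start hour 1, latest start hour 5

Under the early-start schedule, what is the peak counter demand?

Early-start schedule: D@1, E@1, F@1, G@1, H@1, I@1.
Load per hour: hour 1: 15, hour 2: 15, hour 3: 13, hour 4: 4, hour 5: 0, hour 6: 0.
Peak is 15.

15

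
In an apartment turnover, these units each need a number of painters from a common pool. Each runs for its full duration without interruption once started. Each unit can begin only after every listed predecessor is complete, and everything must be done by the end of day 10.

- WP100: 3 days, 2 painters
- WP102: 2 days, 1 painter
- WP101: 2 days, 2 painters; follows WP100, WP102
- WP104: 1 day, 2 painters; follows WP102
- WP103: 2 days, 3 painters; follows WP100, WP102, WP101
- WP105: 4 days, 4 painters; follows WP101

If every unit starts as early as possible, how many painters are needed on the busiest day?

7

Early-start schedule: WP100@1, WP102@1, WP101@4, WP104@3, WP103@6, WP105@6.
Load per day: day 1: 3, day 2: 3, day 3: 4, day 4: 2, day 5: 2, day 6: 7, day 7: 7, day 8: 4, day 9: 4, day 10: 0.
Peak is 7.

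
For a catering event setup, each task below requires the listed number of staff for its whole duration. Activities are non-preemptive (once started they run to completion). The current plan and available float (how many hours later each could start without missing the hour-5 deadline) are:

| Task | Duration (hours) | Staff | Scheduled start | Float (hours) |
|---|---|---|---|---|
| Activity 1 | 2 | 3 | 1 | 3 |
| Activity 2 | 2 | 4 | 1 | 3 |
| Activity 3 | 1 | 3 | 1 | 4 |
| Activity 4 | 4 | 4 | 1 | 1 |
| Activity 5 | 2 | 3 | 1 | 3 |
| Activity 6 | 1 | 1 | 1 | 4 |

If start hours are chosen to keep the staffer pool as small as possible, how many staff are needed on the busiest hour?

10

Early-start (Activity 1@1, Activity 2@1, Activity 3@1, Activity 4@1, Activity 5@1, Activity 6@1) gives peak 18: h1:18  h2:14  h3:4  h4:4  h5:0.
Shift Activity 2→3, Activity 4→2.
Schedule Activity 1@1, Activity 2@3, Activity 3@1, Activity 4@2, Activity 5@1, Activity 6@1: h1:10  h2:10  h3:8  h4:8  h5:4 — peak 10.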